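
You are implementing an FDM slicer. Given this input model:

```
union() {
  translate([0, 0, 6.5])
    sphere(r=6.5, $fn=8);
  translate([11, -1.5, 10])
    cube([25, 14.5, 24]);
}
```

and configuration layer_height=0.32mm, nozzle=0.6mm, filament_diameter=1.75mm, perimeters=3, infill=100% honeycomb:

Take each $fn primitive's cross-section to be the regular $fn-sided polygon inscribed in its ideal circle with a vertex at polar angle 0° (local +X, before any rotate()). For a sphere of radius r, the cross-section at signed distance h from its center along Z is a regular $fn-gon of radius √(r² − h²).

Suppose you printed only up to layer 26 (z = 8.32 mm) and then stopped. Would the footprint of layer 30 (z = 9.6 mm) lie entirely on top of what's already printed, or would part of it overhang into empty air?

Compare the two slices. At z = 8.32: the r=6.5 sphere slices to a regular 8-gon of circumradius 6.240 (√(r²−h²) with h=1.82 from center) (area = (8/2)·6.240²·sin(360°/8) = 110.13 mm²); the cube at (11, -1.5) does not reach this height (z outside [10, 34]); Combining (union): only the r=6.5 sphere is present, so the union is just that shape — area = 110.13 mm². At z = 9.6: the sphere: section is a regular 8-gon, circumradius = √(r²−h²) = √(6.5²−3.1²) = 5.713 (area = (8/2)·5.713²·sin(360°/8) = 92.32 mm²); the cube at (11, -1.5) is not intersected at this z (z outside [10, 34]); Combining (union): only the r=6.5 sphere is present, so the union is just that shape — area = 92.32 mm². Checking containment: the cross-section at z = 9.6 is a subset of the cross-section at z = 8.32.

entirely on top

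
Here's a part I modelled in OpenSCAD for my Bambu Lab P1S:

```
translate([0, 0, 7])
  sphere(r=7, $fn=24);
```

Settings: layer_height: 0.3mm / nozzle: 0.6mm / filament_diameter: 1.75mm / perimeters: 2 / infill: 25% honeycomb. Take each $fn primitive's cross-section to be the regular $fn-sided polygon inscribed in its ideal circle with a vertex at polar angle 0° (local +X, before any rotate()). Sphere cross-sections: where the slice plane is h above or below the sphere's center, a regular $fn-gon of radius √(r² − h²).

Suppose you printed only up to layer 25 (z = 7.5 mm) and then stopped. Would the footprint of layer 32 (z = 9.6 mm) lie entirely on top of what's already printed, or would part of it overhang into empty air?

entirely on top

Compare the two slices. At z = 7.5: the sphere: section is a regular 24-gon, circumradius = √(r²−h²) = √(7²−0.5²) = 6.982 (area = (24/2)·6.982²·sin(360°/24) = 151.41 mm²). At z = 9.6: the r=7 sphere contributes a regular 24-gon of circumradius √(7²−2.6²) = 6.499 (area = (24/2)·6.499²·sin(360°/24) = 131.19 mm²). Checking containment: the cross-section at z = 9.6 is a subset of the cross-section at z = 7.5.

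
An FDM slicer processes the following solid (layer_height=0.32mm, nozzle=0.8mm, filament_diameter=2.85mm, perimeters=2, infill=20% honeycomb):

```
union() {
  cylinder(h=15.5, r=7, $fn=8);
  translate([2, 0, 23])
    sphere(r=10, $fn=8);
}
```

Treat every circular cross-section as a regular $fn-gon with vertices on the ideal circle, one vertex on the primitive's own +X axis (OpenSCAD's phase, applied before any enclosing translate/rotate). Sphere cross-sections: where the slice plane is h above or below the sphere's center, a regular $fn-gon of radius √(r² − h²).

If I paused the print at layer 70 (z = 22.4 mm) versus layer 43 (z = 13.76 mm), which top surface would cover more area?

layer 70 (z = 22.4 mm)

Layer 70 (z = 22.4): the cylinder does not reach this height (z outside [0, 15.5]); the r=10 sphere at (2, 0) contributes a regular 8-gon of circumradius √(10²−0.6²) = 9.982 (area = (8/2)·9.982²·sin(360°/8) = 281.82 mm²); Combining (union): only the r=10 sphere at (2, 0) is present, so the union is just that shape — area = 281.82 mm². So its area = 281.82 mm². Layer 43 (z = 13.76): the r=7 cylinder gives a regular 8-gon of circumradius 7 (constant along its height) (area = (8/2)·7.000²·sin(360°/8) = 138.59 mm²); the r=10 sphere at (2, 0) contributes a regular 8-gon of circumradius √(10²−9.24²) = 3.824 (area = (8/2)·3.824²·sin(360°/8) = 41.36 mm²); Merging all regions: the r=10 sphere at (2, 0) lies entirely inside the r=7 cylinder, so the union is just the r=7 cylinder — area = 138.59 mm². So its area = 138.59 mm². Layer 70 is larger (281.82 vs 138.59 mm²).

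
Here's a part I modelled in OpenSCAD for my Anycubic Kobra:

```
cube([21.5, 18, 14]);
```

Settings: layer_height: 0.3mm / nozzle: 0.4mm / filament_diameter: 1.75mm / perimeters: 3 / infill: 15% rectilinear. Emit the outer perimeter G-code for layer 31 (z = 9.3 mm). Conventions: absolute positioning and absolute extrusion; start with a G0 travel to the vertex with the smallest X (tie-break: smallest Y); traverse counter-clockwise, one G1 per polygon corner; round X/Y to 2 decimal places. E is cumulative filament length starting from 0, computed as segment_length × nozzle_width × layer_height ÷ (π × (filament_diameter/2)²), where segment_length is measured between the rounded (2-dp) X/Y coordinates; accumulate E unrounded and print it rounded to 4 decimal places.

At z = 9.3 mm: the cube is present — its section is the full 21.5×18 rectangle. The outline is a single polygon with 4 vertices. Extrusion per mm of travel: 0.4 × 0.3 / (π × 0.875²) = 0.049890. Accumulating E over each segment gives final E = 3.9413.

G0 X0.00 Y0.00 Z9.30
G1 X21.50 Y0.00 E1.0726
G1 X21.50 Y18.00 E1.9707
G1 X0.00 Y18.00 E3.0433
G1 X0.00 Y0.00 E3.9413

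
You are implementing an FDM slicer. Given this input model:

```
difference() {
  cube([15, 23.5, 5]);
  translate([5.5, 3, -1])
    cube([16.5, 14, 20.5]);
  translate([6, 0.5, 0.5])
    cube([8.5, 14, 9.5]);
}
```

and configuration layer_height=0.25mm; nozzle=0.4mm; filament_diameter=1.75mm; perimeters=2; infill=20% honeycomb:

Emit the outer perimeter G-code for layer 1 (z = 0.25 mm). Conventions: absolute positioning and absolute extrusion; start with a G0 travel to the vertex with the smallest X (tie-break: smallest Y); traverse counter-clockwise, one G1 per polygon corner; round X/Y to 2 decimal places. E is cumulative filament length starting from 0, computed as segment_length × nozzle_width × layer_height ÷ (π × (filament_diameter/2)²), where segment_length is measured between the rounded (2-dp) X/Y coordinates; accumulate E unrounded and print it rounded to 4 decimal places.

At z = 0.25 mm: the 15×23.5 cube contributes its full rectangle; the cube at (5.5, 3) (footprint 16.5×14) is included at this height; the cube at (6, 0.5) is absent (z outside [0.5, 10]); Subtracting the remaining from the first: starting from the 15×23.5 cube, the 16.5×14 cube at (5.5, 3) partially overlaps it — only the 133.00 mm² overlap (of its 231.00 mm²) is removed, clipping the outline — 1 connected region. The outline is a single polygon with 8 vertices. Extrusion per mm of travel: 0.4 × 0.25 / (π × 0.875²) = 0.041575. Accumulating E over each segment gives final E = 3.9912.

G0 X0.00 Y0.00 Z0.25
G1 X15.00 Y0.00 E0.6236
G1 X15.00 Y3.00 E0.7484
G1 X5.50 Y3.00 E1.1433
G1 X5.50 Y17.00 E1.7254
G1 X15.00 Y17.00 E2.1203
G1 X15.00 Y23.50 E2.3906
G1 X0.00 Y23.50 E3.0142
G1 X0.00 Y0.00 E3.9912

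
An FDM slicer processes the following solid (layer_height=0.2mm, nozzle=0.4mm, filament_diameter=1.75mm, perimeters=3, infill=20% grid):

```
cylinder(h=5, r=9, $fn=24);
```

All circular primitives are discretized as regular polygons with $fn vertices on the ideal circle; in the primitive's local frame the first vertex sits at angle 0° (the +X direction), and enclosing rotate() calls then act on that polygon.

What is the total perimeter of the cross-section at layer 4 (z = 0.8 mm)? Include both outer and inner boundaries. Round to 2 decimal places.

56.39 mm

At z = 0.8 mm: the r=9 cylinder gives a regular 24-gon of circumradius 9 (constant along its height) (perimeter = 2·24·9.000·sin(180°/24) = 56.39 mm). Overall, the cross-section is a single solid region. Total boundary length (outer) = 56.39 mm.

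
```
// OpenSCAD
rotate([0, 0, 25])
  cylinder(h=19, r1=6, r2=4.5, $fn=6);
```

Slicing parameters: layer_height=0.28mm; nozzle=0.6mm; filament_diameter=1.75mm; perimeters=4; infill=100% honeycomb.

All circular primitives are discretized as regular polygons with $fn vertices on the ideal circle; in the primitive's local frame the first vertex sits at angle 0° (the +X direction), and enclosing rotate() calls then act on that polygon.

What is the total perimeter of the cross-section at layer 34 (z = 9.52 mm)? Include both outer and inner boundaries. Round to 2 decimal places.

31.49 mm

At z = 9.52 mm: the cone contributes a regular 6-gon of circumradius 5.248 (interpolated between r1=6 and r2=4.5 at t=0.501) (perimeter = 2·6·5.248·sin(180°/6) = 31.49 mm); (whole slice rotated 25° about Z — lengths, areas and connectivity unchanged). Overall, the cross-section is a single solid region. Total boundary length (outer) = 31.49 mm.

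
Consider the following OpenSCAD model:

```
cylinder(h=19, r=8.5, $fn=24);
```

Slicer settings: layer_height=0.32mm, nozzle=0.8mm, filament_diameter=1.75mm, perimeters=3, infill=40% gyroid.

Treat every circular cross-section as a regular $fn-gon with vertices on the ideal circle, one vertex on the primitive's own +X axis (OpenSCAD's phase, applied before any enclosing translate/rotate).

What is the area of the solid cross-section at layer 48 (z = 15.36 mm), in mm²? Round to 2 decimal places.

At z = 15.36 mm: the cylinder: section is a regular 24-gon, circumradius r=8.5 (area = (24/2)·8.500²·sin(360°/24) = 224.40 mm²). Overall, the cross-section is a single solid region. Net area = 224.40 mm².

224.40 mm²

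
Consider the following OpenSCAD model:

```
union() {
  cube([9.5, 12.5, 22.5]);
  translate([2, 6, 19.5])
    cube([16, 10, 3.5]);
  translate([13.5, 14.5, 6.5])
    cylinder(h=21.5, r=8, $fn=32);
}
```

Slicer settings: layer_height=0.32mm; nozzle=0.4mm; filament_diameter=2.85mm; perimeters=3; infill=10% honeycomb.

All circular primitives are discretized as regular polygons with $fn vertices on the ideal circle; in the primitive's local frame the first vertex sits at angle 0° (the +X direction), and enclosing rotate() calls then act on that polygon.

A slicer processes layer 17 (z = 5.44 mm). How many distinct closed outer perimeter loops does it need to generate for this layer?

At z = 5.44 mm: the 9.5×12.5 cube contributes its full rectangle; the cube at (2, 6) does not reach this height (z outside [19.5, 23]); the cylinder at (13.5, 14.5) does not reach this height (z outside [6.5, 28]); Combining (union): only the 9.5×12.5 cube is present, so the union is just that shape — 1 connected region. The result has 1 disconnected region.

1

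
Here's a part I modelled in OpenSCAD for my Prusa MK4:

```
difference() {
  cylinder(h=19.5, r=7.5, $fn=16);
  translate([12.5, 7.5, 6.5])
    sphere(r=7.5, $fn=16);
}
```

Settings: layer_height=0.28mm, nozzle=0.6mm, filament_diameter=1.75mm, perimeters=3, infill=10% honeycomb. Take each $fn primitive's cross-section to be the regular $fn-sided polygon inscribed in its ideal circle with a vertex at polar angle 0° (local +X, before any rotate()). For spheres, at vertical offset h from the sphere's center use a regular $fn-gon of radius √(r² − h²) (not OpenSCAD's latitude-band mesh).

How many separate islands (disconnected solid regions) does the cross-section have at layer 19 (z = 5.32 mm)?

At z = 5.32 mm: the r=7.5 cylinder gives a regular 16-gon of circumradius 7.5 (constant along its height); the r=7.5 sphere at (12.5, 7.5) contributes a regular 16-gon of circumradius √(7.5²−1.18²) = 7.407; Taking the first minus the rest: starting from the r=7.5 cylinder, the r=7.5 sphere at (12.5, 7.5) partially overlaps it — only the 0.14 mm² overlap (of its 167.94 mm²) is removed, clipping the outline — 1 connected region. Overall, the cross-section is a single solid region. Island count = 1.

1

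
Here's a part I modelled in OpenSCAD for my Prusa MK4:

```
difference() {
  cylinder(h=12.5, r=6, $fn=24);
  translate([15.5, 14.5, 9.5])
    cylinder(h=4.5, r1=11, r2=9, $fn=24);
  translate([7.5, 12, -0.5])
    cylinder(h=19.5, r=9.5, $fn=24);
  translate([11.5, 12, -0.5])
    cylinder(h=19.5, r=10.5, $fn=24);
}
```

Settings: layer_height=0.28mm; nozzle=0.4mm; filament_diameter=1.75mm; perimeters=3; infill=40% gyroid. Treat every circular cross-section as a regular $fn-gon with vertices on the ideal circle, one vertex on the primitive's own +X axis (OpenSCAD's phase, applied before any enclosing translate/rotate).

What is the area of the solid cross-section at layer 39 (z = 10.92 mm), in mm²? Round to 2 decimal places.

At z = 10.92 mm: the r=6 cylinder contributes a regular 24-gon of circumradius 6 (area = (24/2)·6.000²·sin(360°/24) = 111.81 mm²); the cone at (15.5, 14.5) contributes a regular 24-gon of circumradius 10.369 (interpolated between r1=11 and r2=9 at t=0.316) (area = (24/2)·10.369²·sin(360°/24) = 333.92 mm²); the r=9.5 cylinder at (7.5, 12) contributes a regular 24-gon of circumradius 9.5 (area = (24/2)·9.500²·sin(360°/24) = 280.30 mm²); the r=10.5 cylinder at (11.5, 12) gives a regular 24-gon of circumradius 10.5 (constant along its height) (area = (24/2)·10.500²·sin(360°/24) = 342.42 mm²); After the difference (first − rest): starting from the r=6 cylinder (111.81 mm²), the cone at (15.5, 14.5) misses the remaining region (no effect); the r=9.5 cylinder at (7.5, 12) partially overlaps it — only the 5.04 mm² overlap (of its 280.30 mm²) is removed, clipping the outline; the r=10.5 cylinder at (11.5, 12) misses the remaining region (no effect) — area = 106.77 mm². Overall, the cross-section is a single solid region. Net area = 106.77 mm².

106.77 mm²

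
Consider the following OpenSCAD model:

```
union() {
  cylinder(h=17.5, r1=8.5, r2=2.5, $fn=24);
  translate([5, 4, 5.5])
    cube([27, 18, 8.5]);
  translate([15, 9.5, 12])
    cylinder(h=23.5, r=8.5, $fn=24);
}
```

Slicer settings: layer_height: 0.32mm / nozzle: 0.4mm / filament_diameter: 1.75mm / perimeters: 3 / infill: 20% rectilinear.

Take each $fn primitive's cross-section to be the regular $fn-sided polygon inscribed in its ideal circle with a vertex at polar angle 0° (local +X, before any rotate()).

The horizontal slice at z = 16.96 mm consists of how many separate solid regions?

At z = 16.96 mm: the cone contributes a regular 24-gon of circumradius 2.685 (interpolated between r1=8.5 and r2=2.5 at t=0.969); the cube at (5, 4) does not reach this height (z outside [5.5, 14]); the r=8.5 cylinder at (15, 9.5) contributes a regular 24-gon of circumradius 8.5; Merging all regions: the 2 present regions are separate (no shared area or edge), so areas and boundary lengths simply add and each stays a separate island — 2 connected regions. The result has 2 disconnected regions.

2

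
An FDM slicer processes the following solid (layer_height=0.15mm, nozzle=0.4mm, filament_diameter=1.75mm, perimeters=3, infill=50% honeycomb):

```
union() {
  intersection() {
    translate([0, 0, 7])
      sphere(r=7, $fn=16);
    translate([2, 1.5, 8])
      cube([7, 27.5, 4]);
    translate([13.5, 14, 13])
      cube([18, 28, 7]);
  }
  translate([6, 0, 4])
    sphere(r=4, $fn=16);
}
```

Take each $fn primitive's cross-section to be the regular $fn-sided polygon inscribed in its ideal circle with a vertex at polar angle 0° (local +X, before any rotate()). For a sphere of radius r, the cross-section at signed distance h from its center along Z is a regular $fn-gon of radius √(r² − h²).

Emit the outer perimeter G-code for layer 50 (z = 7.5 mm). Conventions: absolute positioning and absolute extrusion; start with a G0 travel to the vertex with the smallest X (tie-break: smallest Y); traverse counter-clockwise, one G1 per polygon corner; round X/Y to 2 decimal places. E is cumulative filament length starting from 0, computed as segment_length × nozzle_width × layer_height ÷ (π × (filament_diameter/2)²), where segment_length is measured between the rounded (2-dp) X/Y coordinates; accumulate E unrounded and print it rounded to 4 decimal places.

At z = 7.5 mm: the sphere: section is a regular 16-gon, circumradius = √(r²−h²) = √(7²−0.5²) = 6.982; the cube at (2, 1.5) does not reach this height (z outside [8, 12]); the cube at (13.5, 14) does not reach this height (z outside [13, 20]); Keeping only the common overlap: at least one operand is absent at this height, so nothing remains; the r=4 sphere at (6, 0) slices to a regular 16-gon of circumradius 1.936 (√(r²−h²) with h=3.5 from center); Taking the union: only the r=4 sphere at (6, 0) is present, so the union is just that shape — 1 connected region. The outline is a single polygon with 16 vertices. Extrusion per mm of travel: 0.4 × 0.15 / (π × 0.875²) = 0.024945. Accumulating E over each segment gives final E = 0.3018.

G0 X4.06 Y0.00 Z7.50
G1 X4.21 Y-0.74 E0.0188
G1 X4.63 Y-1.37 E0.0377
G1 X5.26 Y-1.79 E0.0566
G1 X6.00 Y-1.94 E0.0754
G1 X6.74 Y-1.79 E0.0943
G1 X7.37 Y-1.37 E0.1132
G1 X7.79 Y-0.74 E0.1321
G1 X7.94 Y0.00 E0.1509
G1 X7.79 Y0.74 E0.1697
G1 X7.37 Y1.37 E0.1886
G1 X6.74 Y1.79 E0.2075
G1 X6.00 Y1.94 E0.2263
G1 X5.26 Y1.79 E0.2452
G1 X4.63 Y1.37 E0.2641
G1 X4.21 Y0.74 E0.2829
G1 X4.06 Y0.00 E0.3018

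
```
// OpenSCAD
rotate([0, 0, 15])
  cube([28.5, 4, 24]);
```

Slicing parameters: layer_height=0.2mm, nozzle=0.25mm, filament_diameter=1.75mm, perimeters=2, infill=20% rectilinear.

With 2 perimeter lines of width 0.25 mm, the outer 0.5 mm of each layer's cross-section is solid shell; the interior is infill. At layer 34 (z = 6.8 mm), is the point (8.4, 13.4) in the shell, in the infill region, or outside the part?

outside

At z = 6.8 mm: the cube is present — its section is the full 28.5×4 rectangle; (rotated 15° about Z; rotation is an isometry so areas/perimeters/island counts are preserved). Overall, the cross-section is a single solid region. Undo the 15° rotation: the query point maps to (11.582, 10.769) in the un-rotated model frame. The nearest boundary edge runs (28.50, 4.00)→(0.00, 4.00); distance from the point to it = 6.77 mm. The point is not inside any of the regions above, so it lies outside the cross-section (6.77 mm from the nearest boundary).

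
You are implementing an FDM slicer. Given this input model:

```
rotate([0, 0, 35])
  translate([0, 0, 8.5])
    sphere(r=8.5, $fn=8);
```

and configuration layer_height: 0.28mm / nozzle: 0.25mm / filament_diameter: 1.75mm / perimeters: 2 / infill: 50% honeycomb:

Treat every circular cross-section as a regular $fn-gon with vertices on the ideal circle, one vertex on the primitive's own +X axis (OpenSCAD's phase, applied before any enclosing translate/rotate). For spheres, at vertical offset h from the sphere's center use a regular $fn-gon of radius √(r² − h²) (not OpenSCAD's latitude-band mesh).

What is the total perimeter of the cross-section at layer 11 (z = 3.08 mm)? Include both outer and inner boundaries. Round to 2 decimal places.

At z = 3.08 mm: the r=8.5 sphere slices to a regular 8-gon of circumradius 6.548 (√(r²−h²) with h=5.42 from center) (perimeter = 2·8·6.548·sin(180°/8) = 40.09 mm); (whole slice rotated 35° about Z — lengths, areas and connectivity unchanged). Overall, the cross-section is a single solid region. Total boundary length (outer) = 40.09 mm.

40.09 mm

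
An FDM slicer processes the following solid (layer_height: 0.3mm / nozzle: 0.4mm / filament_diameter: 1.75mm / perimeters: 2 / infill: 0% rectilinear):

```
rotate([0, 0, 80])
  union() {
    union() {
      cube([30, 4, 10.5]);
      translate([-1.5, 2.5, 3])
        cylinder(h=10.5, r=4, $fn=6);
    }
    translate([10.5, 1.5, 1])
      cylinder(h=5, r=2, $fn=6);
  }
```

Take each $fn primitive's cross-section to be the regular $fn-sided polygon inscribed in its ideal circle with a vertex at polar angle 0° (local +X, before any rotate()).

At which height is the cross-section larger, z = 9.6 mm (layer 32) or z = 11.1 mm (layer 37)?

layer 32 (z = 9.6 mm)

Layer 32 (z = 9.6): the cube is present — its section is the full 30×4 rectangle (area 120.00 mm²); the r=4 cylinder at (-1.5, 2.5) contributes a regular 6-gon of circumradius 4 (area = (6/2)·4.000²·sin(360°/6) = 41.57 mm²); Taking the union: the regions partially overlap — summed areas 161.57 mm² minus the doubly-counted overlap 7.55 mm² gives 154.02 mm² — area = 154.02 mm²; the cylinder at (10.5, 1.5) is not intersected at this z (z outside [1, 6]); Combining (union): only the result so far is present, so the union is just that shape — area = 154.02 mm²; (rotated 80° about Z; rotation is an isometry so areas/perimeters/island counts are preserved). So its area = 154.02 mm². Layer 37 (z = 11.1): the cube is not intersected at this z (z outside [0, 10.5]); the r=4 cylinder at (-1.5, 2.5) contributes a regular 6-gon of circumradius 4 (area = (6/2)·4.000²·sin(360°/6) = 41.57 mm²); Combining (union): only the r=4 cylinder at (-1.5, 2.5) is present, so the union is just that shape — area = 41.57 mm²; the cylinder at (10.5, 1.5) is absent (z outside [1, 6]); Combining (union): only that combined region is present, so the union is just that shape — area = 41.57 mm²; (whole slice rotated 80° about Z — lengths, areas and connectivity unchanged). So its area = 41.57 mm². Layer 32 is larger (154.02 vs 41.57 mm²).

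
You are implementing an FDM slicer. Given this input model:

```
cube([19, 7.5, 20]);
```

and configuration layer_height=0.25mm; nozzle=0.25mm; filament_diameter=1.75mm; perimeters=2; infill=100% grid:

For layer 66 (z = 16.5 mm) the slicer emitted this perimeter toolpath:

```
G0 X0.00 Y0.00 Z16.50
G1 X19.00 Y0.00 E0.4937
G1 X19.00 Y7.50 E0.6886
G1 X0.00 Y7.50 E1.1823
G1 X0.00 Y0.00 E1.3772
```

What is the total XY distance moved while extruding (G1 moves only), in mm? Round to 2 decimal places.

Sum the Euclidean lengths of each G1 segment: total = 53.00 mm.

53.00 mm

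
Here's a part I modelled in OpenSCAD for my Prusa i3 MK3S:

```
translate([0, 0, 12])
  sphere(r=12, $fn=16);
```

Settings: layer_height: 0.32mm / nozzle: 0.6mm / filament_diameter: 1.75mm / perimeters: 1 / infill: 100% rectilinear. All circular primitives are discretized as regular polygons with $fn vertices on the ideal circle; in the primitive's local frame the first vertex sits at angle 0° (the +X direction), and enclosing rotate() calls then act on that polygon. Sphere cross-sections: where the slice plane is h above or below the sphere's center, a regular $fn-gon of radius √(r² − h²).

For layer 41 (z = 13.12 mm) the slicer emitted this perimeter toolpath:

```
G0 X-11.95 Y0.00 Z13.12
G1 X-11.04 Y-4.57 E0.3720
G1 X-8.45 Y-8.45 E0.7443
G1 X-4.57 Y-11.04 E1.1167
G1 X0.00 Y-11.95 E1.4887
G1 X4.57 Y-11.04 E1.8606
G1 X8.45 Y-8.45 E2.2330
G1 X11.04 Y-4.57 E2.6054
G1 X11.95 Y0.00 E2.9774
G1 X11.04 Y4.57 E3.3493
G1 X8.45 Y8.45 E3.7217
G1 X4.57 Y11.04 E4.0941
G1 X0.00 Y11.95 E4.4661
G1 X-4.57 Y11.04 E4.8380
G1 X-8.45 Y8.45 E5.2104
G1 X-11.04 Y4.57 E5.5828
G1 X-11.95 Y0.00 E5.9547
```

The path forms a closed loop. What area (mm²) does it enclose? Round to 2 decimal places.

437.13 mm²

Apply the shoelace formula to the sequence of (X, Y) vertices; enclosed area = 437.13 mm².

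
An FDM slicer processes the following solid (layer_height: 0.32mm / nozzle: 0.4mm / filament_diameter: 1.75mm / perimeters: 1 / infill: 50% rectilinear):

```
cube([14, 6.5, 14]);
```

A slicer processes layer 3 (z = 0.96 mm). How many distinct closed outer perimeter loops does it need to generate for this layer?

At z = 0.96 mm: the cube is present — its section is the full 14×6.5 rectangle. The result has 1 disconnected region.

1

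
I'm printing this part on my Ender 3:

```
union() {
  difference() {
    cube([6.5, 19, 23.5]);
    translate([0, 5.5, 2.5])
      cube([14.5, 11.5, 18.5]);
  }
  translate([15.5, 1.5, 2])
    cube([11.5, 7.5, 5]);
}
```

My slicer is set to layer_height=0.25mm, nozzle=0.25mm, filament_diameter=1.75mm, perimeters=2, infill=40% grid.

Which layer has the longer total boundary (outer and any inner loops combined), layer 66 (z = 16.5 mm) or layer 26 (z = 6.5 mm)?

layer 26 (z = 6.5 mm)

Layer 66 (z = 16.5): the 6.5×19 cube contributes its full rectangle (perimeter 51.00 mm); the 14.5×11.5 cube at (0, 5.5) contributes its full rectangle (perimeter 52.00 mm); After the difference (first − rest): starting from the 6.5×19 cube, the 14.5×11.5 cube at (0, 5.5) partially overlaps it — only the 74.75 mm² overlap (of its 166.75 mm²) is removed, clipping the outline — boundary = 41.00 mm; the cube at (15.5, 1.5) does not reach this height (z outside [2, 7]); Combining (union): only the result so far is present, so the union is just that shape — boundary = 41.00 mm. So its perimeter = 41.00 mm. Layer 26 (z = 6.5): the 6.5×19 cube contributes its full rectangle (perimeter 51.00 mm); the cube at (0, 5.5) (footprint 14.5×11.5) is included at this height (perimeter 52.00 mm); Subtracting the remaining from the first: starting from the 6.5×19 cube, the 14.5×11.5 cube at (0, 5.5) partially overlaps it — only the 74.75 mm² overlap (of its 166.75 mm²) is removed, clipping the outline — boundary = 41.00 mm; the cube at (15.5, 1.5) (footprint 11.5×7.5) is included at this height (perimeter 38.00 mm); Combining (union): the 2 present regions are separate (no shared area or edge), so areas and boundary lengths simply add and each stays a separate island — boundary = 79.00 mm. So its perimeter = 79.00 mm. Layer 26 is larger (79.00 vs 41.00 mm).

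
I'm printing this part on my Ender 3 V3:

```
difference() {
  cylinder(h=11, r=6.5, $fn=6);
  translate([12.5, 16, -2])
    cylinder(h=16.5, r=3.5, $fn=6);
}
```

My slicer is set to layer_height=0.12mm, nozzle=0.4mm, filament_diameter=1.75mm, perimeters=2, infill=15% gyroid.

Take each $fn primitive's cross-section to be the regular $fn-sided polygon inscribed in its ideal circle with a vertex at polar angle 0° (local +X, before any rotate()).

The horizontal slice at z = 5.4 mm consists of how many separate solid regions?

At z = 5.4 mm: the cylinder: section is a regular 6-gon, circumradius r=6.5; the cylinder at (12.5, 16): section is a regular 6-gon, circumradius r=3.5; Subtracting the remaining from the first: starting from the r=6.5 cylinder, the r=3.5 cylinder at (12.5, 16) misses the remaining region (no effect) — 1 connected region. The result has 1 disconnected region.

1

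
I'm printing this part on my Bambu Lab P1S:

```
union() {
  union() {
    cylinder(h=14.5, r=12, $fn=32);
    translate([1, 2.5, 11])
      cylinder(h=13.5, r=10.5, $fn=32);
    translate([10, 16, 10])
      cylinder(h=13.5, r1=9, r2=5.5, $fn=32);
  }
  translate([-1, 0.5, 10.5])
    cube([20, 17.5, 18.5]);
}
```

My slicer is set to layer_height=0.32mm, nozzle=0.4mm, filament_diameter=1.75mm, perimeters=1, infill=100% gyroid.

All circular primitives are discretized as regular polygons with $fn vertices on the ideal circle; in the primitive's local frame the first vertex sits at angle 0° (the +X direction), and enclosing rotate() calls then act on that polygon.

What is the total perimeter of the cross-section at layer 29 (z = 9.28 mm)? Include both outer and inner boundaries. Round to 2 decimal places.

At z = 9.28 mm: the r=12 cylinder gives a regular 32-gon of circumradius 12 (constant along its height) (perimeter = 2·32·12.000·sin(180°/32) = 75.28 mm); the cylinder at (1, 2.5) is not intersected at this z (z outside [11, 24.5]); the cone at (10, 16) does not reach this height (z outside [10, 23.5]); Taking the union: only the r=12 cylinder is present, so the union is just that shape — boundary = 75.28 mm; the cube at (-1, 0.5) does not reach this height (z outside [10.5, 29]); Combining (union): only that combined region is present, so the union is just that shape — boundary = 75.28 mm. Overall, the cross-section is a single solid region. Total boundary length (outer) = 75.28 mm.

75.28 mm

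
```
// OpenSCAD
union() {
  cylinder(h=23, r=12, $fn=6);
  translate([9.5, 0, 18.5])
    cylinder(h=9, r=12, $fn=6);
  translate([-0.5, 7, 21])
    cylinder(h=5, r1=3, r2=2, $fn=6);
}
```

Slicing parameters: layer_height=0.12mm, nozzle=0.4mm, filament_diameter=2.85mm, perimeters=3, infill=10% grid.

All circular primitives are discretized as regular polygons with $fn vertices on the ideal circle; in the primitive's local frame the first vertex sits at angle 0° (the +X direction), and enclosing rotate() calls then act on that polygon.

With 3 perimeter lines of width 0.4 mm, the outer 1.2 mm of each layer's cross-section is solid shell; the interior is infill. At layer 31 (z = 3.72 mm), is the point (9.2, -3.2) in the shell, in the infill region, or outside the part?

At z = 3.72 mm: the r=12 cylinder contributes a regular 6-gon of circumradius 12; the cylinder at (9.5, 0) is absent (z outside [18.5, 27.5]); the cone at (-0.5, 7) does not reach this height (z outside [21, 26]); Combining (union): only the r=12 cylinder is present, so the union is just that shape — 1 connected region. Overall, the cross-section is a single solid region. The nearest boundary edge runs (6.00, -10.39)→(12.00, 0.00); distance from the point to it = 0.82 mm. The point is inside the cross-section, 0.82 mm from the nearest boundary — within the 1.2 mm shell band (3 × 0.4).

shell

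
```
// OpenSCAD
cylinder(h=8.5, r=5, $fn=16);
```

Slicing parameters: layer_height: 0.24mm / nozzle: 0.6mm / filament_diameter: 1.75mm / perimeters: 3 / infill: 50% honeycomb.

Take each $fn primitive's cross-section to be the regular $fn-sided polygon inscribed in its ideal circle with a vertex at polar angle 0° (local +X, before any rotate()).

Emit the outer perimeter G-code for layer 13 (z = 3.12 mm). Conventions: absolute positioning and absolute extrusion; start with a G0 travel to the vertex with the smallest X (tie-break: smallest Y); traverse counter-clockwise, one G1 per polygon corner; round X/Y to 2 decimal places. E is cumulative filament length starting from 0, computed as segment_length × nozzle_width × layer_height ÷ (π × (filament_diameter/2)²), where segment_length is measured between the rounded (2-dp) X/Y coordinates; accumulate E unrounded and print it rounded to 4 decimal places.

At z = 3.12 mm: the r=5 cylinder contributes a regular 16-gon of circumradius 5. The outline is a single polygon with 16 vertices. Extrusion per mm of travel: 0.6 × 0.24 / (π × 0.875²) = 0.059868. Accumulating E over each segment gives final E = 1.8692.

G0 X-5.00 Y0.00 Z3.12
G1 X-4.62 Y-1.91 E0.1166
G1 X-3.54 Y-3.54 E0.2337
G1 X-1.91 Y-4.62 E0.3507
G1 X0.00 Y-5.00 E0.4673
G1 X1.91 Y-4.62 E0.5839
G1 X3.54 Y-3.54 E0.7010
G1 X4.62 Y-1.91 E0.8180
G1 X5.00 Y0.00 E0.9346
G1 X4.62 Y1.91 E1.0512
G1 X3.54 Y3.54 E1.1683
G1 X1.91 Y4.62 E1.2853
G1 X0.00 Y5.00 E1.4019
G1 X-1.91 Y4.62 E1.5185
G1 X-3.54 Y3.54 E1.6356
G1 X-4.62 Y1.91 E1.7526
G1 X-5.00 Y0.00 E1.8692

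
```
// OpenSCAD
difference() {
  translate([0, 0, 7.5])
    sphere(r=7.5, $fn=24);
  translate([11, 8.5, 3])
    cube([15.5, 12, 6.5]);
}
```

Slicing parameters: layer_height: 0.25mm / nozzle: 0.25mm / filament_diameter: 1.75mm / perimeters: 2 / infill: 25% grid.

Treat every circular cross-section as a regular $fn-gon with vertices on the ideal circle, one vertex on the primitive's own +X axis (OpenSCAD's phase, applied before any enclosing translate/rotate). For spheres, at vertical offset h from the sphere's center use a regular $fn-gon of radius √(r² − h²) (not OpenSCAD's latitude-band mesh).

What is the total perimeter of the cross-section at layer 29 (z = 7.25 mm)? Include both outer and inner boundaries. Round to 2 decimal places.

46.96 mm

At z = 7.25 mm: the r=7.5 sphere contributes a regular 24-gon of circumradius √(7.5²−0.25²) = 7.496 (perimeter = 2·24·7.496·sin(180°/24) = 46.96 mm); the 15.5×12 cube at (11, 8.5) contributes its full rectangle (perimeter 55.00 mm); Taking the first minus the rest: starting from the r=7.5 sphere, the 15.5×12 cube at (11, 8.5) misses the remaining region (no effect) — boundary = 46.96 mm. Overall, the cross-section is a single solid region. Total boundary length (outer) = 46.96 mm.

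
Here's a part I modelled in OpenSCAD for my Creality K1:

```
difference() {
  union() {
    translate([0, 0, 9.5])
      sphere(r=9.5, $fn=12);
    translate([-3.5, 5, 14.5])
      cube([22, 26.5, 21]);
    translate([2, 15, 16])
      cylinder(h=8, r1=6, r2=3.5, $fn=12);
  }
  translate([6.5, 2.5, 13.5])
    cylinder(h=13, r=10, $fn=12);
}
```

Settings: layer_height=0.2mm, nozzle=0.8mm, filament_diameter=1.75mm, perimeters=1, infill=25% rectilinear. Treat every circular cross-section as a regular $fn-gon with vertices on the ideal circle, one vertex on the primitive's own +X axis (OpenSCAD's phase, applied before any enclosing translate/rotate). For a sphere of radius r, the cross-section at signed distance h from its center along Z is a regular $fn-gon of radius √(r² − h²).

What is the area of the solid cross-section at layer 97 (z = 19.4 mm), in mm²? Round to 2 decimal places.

At z = 19.4 mm: the sphere is not intersected at this z (|z−center|=9.900 > r=9.5); the cube at (-3.5, 5) (footprint 22×26.5) is included at this height (area 583.00 mm²); the cone at (2, 15): at t=0.425 of its height the radius interpolates to r₁+(r₂−r₁)t = 4.938, giving a regular 12-gon of that circumradius (area = (12/2)·4.938²·sin(360°/12) = 73.14 mm²); Merging all regions: the cone at (2, 15) lies entirely inside the 22×26.5 cube at (-3.5, 5), so the union is just the 22×26.5 cube at (-3.5, 5) — area = 583.00 mm²; the r=10 cylinder at (6.5, 2.5) gives a regular 12-gon of circumradius 10 (constant along its height) (area = (12/2)·10.000²·sin(360°/12) = 300.00 mm²); After the difference (first − rest): starting from the result so far (583.00 mm²), the r=10 cylinder at (6.5, 2.5) partially overlaps it — only the 101.67 mm² overlap (of its 300.00 mm²) is removed, clipping the outline — area = 481.33 mm². Overall, the cross-section is a single solid region. Net area = 481.33 mm².

481.33 mm²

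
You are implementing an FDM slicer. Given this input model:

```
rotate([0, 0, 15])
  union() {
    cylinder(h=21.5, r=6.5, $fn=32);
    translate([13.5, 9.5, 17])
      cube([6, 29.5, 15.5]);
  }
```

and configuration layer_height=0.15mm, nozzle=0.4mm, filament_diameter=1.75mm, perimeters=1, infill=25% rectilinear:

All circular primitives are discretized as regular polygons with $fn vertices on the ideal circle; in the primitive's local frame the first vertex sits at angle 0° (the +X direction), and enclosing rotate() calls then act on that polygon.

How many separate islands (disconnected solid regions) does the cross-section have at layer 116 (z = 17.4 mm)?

2

At z = 17.4 mm: the r=6.5 cylinder gives a regular 32-gon of circumradius 6.5 (constant along its height); the cube at (13.5, 9.5) (footprint 6×29.5) is included at this height; Merging all regions: the 2 present regions are separate (no shared area or edge), so areas and boundary lengths simply add and each stays a separate island — 2 connected regions; (whole slice rotated 15° about Z — lengths, areas and connectivity unchanged). Overall, the cross-section has 2 separate islands. Island count = 2.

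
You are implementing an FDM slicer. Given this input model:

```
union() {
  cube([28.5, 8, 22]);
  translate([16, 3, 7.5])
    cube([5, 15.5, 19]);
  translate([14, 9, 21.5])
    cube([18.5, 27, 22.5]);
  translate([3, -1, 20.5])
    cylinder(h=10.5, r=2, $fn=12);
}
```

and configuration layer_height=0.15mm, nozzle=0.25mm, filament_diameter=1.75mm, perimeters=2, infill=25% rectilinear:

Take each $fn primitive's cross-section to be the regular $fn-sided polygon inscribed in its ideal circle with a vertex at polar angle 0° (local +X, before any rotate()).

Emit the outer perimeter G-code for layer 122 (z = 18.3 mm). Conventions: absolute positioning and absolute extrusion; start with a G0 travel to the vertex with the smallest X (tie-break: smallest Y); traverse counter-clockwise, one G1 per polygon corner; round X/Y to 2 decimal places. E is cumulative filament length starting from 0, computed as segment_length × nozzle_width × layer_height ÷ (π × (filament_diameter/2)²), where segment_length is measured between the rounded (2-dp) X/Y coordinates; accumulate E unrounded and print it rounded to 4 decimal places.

G0 X0.00 Y0.00 Z18.30
G1 X28.50 Y0.00 E0.4443
G1 X28.50 Y8.00 E0.5691
G1 X21.00 Y8.00 E0.6860
G1 X21.00 Y18.50 E0.8497
G1 X16.00 Y18.50 E0.9276
G1 X16.00 Y8.00 E1.0913
G1 X0.00 Y8.00 E1.3408
G1 X0.00 Y0.00 E1.4655

At z = 18.3 mm: the cube is present — its section is the full 28.5×8 rectangle; the cube at (16, 3) (footprint 5×15.5) is included at this height; the cube at (14, 9) does not reach this height (z outside [21.5, 44]); the cylinder at (3, -1) is not intersected at this z (z outside [20.5, 31]); Merging all regions: the regions partially overlap (shared area 25.00 mm²), so overlapping operands fuse into one piece — 1 connected region. The outline is a single polygon with 8 vertices. Extrusion per mm of travel: 0.25 × 0.15 / (π × 0.875²) = 0.015591. Accumulating E over each segment gives final E = 1.4655.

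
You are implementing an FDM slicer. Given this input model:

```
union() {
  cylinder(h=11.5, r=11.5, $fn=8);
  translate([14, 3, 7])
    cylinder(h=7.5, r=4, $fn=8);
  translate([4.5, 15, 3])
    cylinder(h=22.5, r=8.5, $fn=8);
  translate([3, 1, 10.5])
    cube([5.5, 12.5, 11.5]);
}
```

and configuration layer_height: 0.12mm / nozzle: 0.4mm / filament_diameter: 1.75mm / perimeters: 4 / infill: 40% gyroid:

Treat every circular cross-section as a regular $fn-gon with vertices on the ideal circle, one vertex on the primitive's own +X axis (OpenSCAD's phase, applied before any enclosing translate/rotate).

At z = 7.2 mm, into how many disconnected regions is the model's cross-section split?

1

At z = 7.2 mm: the r=11.5 cylinder contributes a regular 8-gon of circumradius 11.5; the r=4 cylinder at (14, 3) contributes a regular 8-gon of circumradius 4; the r=8.5 cylinder at (4.5, 15) gives a regular 8-gon of circumradius 8.5 (constant along its height); the cube at (3, 1) is not intersected at this z (z outside [10.5, 22]); Taking the union: the regions partially overlap (shared area 25.25 mm²), so overlapping operands fuse into one piece — 1 connected region. The result has 1 disconnected region.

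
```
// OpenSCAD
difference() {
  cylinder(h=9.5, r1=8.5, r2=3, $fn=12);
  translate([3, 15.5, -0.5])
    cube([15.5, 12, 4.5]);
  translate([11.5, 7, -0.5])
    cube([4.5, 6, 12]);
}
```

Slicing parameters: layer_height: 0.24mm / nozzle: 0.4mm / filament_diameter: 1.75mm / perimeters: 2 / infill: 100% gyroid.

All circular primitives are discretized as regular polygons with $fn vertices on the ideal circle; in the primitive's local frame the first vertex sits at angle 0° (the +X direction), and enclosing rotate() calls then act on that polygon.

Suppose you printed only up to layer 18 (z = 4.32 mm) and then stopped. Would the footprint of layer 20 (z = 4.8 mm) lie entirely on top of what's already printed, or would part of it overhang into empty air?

Compare the two slices. At z = 4.32: the cone: at t=0.455 of its height the radius interpolates to r₁+(r₂−r₁)t = 5.999, giving a regular 12-gon of that circumradius (area = (12/2)·5.999²·sin(360°/12) = 107.96 mm²); the cube at (3, 15.5) does not reach this height (z outside [-0.5, 4]); the 4.5×6 cube at (11.5, 7) contributes its full rectangle (area 27.00 mm²); Subtracting the remaining from the first: starting from the cone (107.96 mm²), the 4.5×6 cube at (11.5, 7) misses the remaining region (no effect) — area = 107.96 mm². At z = 4.8: the cone contributes a regular 12-gon of circumradius 5.721 (interpolated between r1=8.5 and r2=3 at t=0.505) (area = (12/2)·5.721²·sin(360°/12) = 98.19 mm²); the cube at (3, 15.5) is not intersected at this z (z outside [-0.5, 4]); the cube at (11.5, 7) (footprint 4.5×6) is included at this height (area 27.00 mm²); After the difference (first − rest): starting from the cone (98.19 mm²), the 4.5×6 cube at (11.5, 7) misses the remaining region (no effect) — area = 98.19 mm². Checking containment: the cross-section at z = 4.8 is a subset of the cross-section at z = 4.32.

entirely on top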